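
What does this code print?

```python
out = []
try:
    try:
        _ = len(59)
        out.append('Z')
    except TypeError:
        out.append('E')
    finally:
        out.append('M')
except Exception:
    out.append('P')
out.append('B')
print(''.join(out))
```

Execution trace: 'E' (inner except TypeError) → 'M' (inner finally) → 'B' (after the try/except). Output: EMB

Answer: EMB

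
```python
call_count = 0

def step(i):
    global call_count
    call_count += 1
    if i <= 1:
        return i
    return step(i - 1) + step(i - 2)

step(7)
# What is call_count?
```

Calls(i) = 1 + Calls(i-1) + Calls(i-2); Calls(0)=Calls(1)=1. For i=7 this gives 41.

Answer: 41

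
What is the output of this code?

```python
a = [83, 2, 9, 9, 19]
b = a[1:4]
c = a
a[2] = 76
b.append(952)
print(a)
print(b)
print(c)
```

Key concept: slice vs alias.
Step by step:
`a = [83, 2, 9, 9, 19]` → a = [83, 2, 9, 9, 19]
`b = a[1:4]` → b = [2, 9, 9]
`c = a` → c = [83, 2, 9, 9, 19] (same object as a)
`a[2] = 76` → a = [83, 2, 76, 9, 19] (same object as c); c = [83, 2, 76, 9, 19] (same object as a)
`b.append(952)` → b = [2, 9, 9, 952]
`print(a)` → prints [83, 2, 76, 9, 19]
`print(b)` → prints [2, 9, 9, 952]
`print(c)` → prints [83, 2, 76, 9, 19]

Answer:
[83, 2, 76, 9, 19]
[2, 9, 9, 952]
[83, 2, 76, 9, 19]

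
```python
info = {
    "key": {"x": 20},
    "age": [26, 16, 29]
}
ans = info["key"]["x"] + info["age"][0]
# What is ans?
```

Trace:
`info = { ...` → info = {'key': {'x': 20}, 'age': [26, 16, 29]}
`ans = info["key"]["x"] + info["age"][0]` → ans = 46
So ans = 46

Answer: 46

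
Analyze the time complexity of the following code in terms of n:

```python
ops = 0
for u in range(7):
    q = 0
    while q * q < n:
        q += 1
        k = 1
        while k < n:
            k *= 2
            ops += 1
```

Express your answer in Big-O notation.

Each loop level contributes: 1 × √n × log n. Multiplying the contributions gives O(√n log n).

Answer: O(√n log n)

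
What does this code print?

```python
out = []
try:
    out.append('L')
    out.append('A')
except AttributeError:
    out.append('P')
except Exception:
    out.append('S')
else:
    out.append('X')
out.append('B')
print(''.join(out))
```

Execution trace: 'L' (try body) → 'A' (try body, no exception) → 'X' (else) → 'B' (after the try/except). Output: LAXB

Answer: LAXB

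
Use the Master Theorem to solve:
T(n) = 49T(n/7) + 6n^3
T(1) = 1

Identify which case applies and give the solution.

a=49, b=7, f(n)=6n^3. log_7(49) = 2. Since c=3 > 2 and the regularity condition holds (49(n/7)^3 = (49/7^3)n^3 with 49/7^3 < 1), Case 3 applies: T(n) = Θ(f(n)) = O(n^3).

Answer: O(n^3) - Case 3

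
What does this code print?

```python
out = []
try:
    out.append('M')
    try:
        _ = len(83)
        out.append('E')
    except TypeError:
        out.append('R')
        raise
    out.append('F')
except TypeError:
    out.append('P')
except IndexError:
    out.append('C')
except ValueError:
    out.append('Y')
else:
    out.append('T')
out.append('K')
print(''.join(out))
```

Execution trace: 'M' (try body) → 'R' (inner except TypeError) → 'P' (except TypeError) → 'K' (after the try/except). Output: MRPK

Answer: MRPK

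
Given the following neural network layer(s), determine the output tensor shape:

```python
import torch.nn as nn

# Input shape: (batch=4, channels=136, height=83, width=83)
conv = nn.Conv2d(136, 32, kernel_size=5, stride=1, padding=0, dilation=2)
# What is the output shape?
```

Input: (4, 136, 83, 83) -> Output: (4, 32, 75, 75)

Answer: (4, 32, 75, 75)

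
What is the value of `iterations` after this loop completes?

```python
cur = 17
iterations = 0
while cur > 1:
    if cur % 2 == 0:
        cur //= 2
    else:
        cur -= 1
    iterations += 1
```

Steps to reduce 17 to 1
`iterations` takes the values: 0 → 1 → 2 → 3 → 4 → 5

Answer: 5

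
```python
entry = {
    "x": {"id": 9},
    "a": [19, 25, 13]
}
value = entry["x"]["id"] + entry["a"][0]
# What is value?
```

Trace:
`entry = { ...` → entry = {'x': {'id': 9}, 'a': [19, 25, 13]}
`value = entry["x"]["id"] + entry["a"][0]` → value = 28
So value = 28

Answer: 28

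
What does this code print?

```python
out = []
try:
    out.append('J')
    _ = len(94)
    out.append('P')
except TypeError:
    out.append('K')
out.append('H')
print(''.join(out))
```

Execution trace: 'J' (try body) → 'K' (except TypeError) → 'H' (after the try/except). Output: JKH

Answer: JKH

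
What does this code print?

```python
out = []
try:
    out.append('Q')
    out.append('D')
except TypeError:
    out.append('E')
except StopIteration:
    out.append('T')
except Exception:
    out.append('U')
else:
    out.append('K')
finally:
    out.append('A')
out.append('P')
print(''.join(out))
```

Execution trace: 'Q' (try body) → 'D' (try body, no exception) → 'K' (else) → 'A' (finally) → 'P' (after the try/except). Output: QDKAP

Answer: QDKAP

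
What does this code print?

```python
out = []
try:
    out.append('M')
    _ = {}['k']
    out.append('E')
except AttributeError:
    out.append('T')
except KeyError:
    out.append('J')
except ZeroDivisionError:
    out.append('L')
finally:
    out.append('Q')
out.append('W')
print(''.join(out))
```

Execution trace: 'M' (try body) → 'J' (except KeyError) → 'Q' (finally) → 'W' (after the try/except). Output: MJQW

Answer: MJQW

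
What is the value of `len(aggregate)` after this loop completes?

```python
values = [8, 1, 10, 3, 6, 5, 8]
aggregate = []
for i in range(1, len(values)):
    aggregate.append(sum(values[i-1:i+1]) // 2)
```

Number of 2-element averages
`aggregate` takes the values: [] → [4] → [4, 5] → [4, 5, 6] → [4, 5, 6, 4] → [4, 5, 6, 4, 5] → [4, 5, 6, 4, 5, 6]
So `len(aggregate)` = 6

Answer: 6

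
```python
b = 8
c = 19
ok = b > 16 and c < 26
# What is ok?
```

Trace:
`b = 8` → b = 8
`c = 19` → c = 19
`ok = b > 16 and c < 26` → ok = False
So ok = False

Answer: False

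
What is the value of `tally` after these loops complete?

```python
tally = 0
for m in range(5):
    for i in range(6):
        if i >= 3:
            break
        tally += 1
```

Inner breaks at 3, outer runs 5 times
`tally` takes the values: 0 → 1 → 2 → 3 → 4 → 5 → 6 → 7 → 8 → 9 → 10 → 11 → 12 → 13 → 14 → 15

Answer: 15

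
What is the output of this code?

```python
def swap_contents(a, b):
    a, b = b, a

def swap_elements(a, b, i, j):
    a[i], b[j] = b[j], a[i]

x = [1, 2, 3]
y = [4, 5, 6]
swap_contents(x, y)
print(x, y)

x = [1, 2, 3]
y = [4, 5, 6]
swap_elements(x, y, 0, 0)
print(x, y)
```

Key concept: parameter rebinding vs mutation.
Step by step:
`x = [1, 2, 3]` → x = [1, 2, 3]
`y = [4, 5, 6]` → y = [4, 5, 6]
`swap_contents(x, y)` → no visible change to tracked variables
`print(x, y)` → prints [1, 2, 3] [4, 5, 6]
`x = [1, 2, 3]` → x = [1, 2, 3]
`y = [4, 5, 6]` → y = [4, 5, 6]
`swap_elements(x, y, 0, 0)` → x = [4, 2, 3]; y = [1, 5, 6]
`print(x, y)` → prints [4, 2, 3] [1, 5, 6]

Answer:
[1, 2, 3] [4, 5, 6]
[4, 2, 3] [1, 5, 6]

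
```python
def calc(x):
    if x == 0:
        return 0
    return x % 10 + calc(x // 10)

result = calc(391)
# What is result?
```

Sum of digits of 391: 1 + 9 + 3 = 13

Answer: 13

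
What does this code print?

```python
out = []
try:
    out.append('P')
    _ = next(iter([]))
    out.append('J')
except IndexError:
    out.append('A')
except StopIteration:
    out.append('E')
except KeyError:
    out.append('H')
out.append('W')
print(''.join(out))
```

Execution trace: 'P' (try body) → 'E' (except StopIteration) → 'W' (after the try/except). Output: PEW

Answer: PEW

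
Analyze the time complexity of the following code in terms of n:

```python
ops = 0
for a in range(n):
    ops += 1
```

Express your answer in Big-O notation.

Each loop level contributes: n. Multiplying the contributions gives O(n).

Answer: O(n)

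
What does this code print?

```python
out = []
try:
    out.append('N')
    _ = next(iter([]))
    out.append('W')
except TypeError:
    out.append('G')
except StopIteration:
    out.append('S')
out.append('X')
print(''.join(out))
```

Execution trace: 'N' (try body) → 'S' (except StopIteration) → 'X' (after the try/except). Output: NSX

Answer: NSX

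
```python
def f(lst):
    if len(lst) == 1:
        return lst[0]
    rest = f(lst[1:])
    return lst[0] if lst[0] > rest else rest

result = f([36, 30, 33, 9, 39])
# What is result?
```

Recursive max over [36, 30, 33, 9, 39] = 39

Answer: 39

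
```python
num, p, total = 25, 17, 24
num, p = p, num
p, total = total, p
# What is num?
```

Trace:
`num, p, total = 25, 17, 24` → num = 25; p = 17; total = 24
`num, p = p, num` → num = 17; p = 25
`p, total = total, p` → p = 24; total = 25
So num = 17

Answer: 17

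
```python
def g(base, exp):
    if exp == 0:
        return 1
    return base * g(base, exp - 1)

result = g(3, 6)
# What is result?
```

g(3, 6) = 3 * 3 * 3 * 3 * 3 * 3 = 729

Answer: 729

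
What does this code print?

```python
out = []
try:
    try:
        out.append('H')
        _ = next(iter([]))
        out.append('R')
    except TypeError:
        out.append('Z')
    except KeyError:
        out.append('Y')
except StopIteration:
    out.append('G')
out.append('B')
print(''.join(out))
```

Execution trace: 'H' (try body) → 'G' (outer except StopIteration) → 'B' (after the try/except). Output: HGB

Answer: HGB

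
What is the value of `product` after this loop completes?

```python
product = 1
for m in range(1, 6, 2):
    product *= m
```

Product of 1, 3, 5, ... up to 5
`product` takes the values: 1 → 3 → 15

Answer: 15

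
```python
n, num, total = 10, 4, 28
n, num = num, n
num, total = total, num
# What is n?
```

Trace:
`n, num, total = 10, 4, 28` → n = 10; num = 4; total = 28
`n, num = num, n` → n = 4; num = 10
`num, total = total, num` → num = 28; total = 10
So n = 4

Answer: 4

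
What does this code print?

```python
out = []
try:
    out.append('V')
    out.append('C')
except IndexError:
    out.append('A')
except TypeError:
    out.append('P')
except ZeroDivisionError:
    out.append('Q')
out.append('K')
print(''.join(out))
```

Execution trace: 'V' (try body) → 'C' (try body, no exception) → 'K' (after the try/except). Output: VCK

Answer: VCK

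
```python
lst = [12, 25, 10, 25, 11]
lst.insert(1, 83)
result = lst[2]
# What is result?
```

Trace:
`lst = [12, 25, 10, 25, 11]` → lst = [12, 25, 10, 25, 11]
`lst.insert(1, 83)` → lst = [12, 83, 25, 10, 25, 11]
`result = lst[2]` → result = 25
So result = 25

Answer: 25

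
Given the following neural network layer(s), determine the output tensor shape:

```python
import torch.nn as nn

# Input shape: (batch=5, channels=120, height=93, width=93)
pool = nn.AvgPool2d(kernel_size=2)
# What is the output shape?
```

Input: (5, 120, 93, 93) -> Output: (5, 120, 46, 46)

Answer: (5, 120, 46, 46)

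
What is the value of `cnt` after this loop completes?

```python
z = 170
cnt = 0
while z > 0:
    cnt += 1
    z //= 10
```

Count digits by repeated division by 10
`cnt` takes the values: 0 → 1 → 2 → 3

Answer: 3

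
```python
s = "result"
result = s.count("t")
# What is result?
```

Trace:
`s = "result"` → s = 'result'
`result = s.count("t")` → result = 1
So result = 1

Answer: 1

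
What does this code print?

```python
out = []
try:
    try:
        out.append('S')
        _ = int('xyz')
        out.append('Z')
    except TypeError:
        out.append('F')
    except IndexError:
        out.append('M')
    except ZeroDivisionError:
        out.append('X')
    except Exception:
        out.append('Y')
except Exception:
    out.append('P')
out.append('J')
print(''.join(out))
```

Execution trace: 'S' (inner try body) → 'Y' (inner except Exception) → 'J' (after the try/except). Output: SYJ

Answer: SYJ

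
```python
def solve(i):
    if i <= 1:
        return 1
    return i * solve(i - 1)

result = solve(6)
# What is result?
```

solve(6) = 6 * 5 * 4 * 3 * 2 * 1 = 720

Answer: 720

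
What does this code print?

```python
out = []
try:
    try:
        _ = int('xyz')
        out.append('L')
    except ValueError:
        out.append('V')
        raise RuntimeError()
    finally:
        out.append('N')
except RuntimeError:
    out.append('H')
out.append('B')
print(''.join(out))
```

Execution trace: 'V' (inner except ValueError) → 'N' (inner finally) → 'H' (outer except RuntimeError) → 'B' (after the try/except). Output: VNHB

Answer: VNHB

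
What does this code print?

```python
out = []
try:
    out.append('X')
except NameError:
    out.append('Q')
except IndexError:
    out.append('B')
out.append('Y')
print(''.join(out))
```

Execution trace: 'X' (try body, no exception) → 'Y' (after the try/except). Output: XY

Answer: XY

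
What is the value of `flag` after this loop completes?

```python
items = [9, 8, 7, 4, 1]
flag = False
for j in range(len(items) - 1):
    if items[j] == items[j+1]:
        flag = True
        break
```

Check consecutive duplicates in [9, 8, 7, 4, 1]
`flag` takes the values: False

Answer: False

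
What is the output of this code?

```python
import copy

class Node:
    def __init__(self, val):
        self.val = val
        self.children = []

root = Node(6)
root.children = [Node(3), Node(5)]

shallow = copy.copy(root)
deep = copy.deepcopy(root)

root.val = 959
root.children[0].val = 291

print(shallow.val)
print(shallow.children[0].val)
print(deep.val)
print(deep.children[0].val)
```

Key concept: deep copy with custom objects.
Step by step:
`root = Node(6)` → root = Node(val=6, children=[])
`root.children = [Node(3), Node(5)]` → root = Node(val=6, children=[Node(val=3, children=[]), Node(val=5, children=[])])
`shallow = copy.copy(root)` → shallow = Node(val=6, children=[Node(val=3, children=[]), Node(val=5, children=[])])
`deep = copy.deepcopy(root)` → deep = Node(val=6, children=[Node(val=3, children=[]), Node(val=5, children=[])])
`root.val = 959` → root = Node(val=959, children=[Node(val=3, children=[]), Node(val=5, children=[])])
`root.children[0].val = 291` → root = Node(val=959, children=[Node(val=291, children=[]), Node(val=5, children=[])]); shallow = Node(val=6, children=[Node(val=291, children=[]), Node(val=5, children=[])])
`print(shallow.val)` → prints 6
`print(shallow.children[0].val)` → prints 291
`print(deep.val)` → prints 6
`print(deep.children[0].val)` → prints 3

Answer:
6
291
6
3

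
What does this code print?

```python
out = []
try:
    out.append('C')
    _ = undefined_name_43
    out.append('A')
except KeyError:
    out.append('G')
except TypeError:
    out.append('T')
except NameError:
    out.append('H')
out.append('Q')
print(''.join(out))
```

Execution trace: 'C' (try body) → 'H' (except NameError) → 'Q' (after the try/except). Output: CHQ

Answer: CHQ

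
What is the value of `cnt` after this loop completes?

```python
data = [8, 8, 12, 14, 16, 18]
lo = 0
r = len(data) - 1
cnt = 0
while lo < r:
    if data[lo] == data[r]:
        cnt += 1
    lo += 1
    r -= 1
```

Count matching pairs from ends
`cnt` takes the values: 0

Answer: 0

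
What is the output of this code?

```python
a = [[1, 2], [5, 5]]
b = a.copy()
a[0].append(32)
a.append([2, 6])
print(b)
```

Key concept: shallow copy with nested lists.
Step by step:
`a = [[1, 2], [5, 5]]` → a = [[1, 2], [5, 5]]
`b = a.copy()` → b = [[1, 2], [5, 5]]
`a[0].append(32)` → a = [[1, 2, 32], [5, 5]]; b = [[1, 2, 32], [5, 5]]
`a.append([2, 6])` → a = [[1, 2, 32], [5, 5], [2, 6]]
`print(b)` → prints [[1, 2, 32], [5, 5]]

Answer: [[1, 2, 32], [5, 5]]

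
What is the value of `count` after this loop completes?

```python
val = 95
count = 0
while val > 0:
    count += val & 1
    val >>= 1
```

Count set bits in 95 (binary: 0b1011111)
`count` takes the values: 0 → 1 → 2 → 3 → 4 → 5 → 6

Answer: 6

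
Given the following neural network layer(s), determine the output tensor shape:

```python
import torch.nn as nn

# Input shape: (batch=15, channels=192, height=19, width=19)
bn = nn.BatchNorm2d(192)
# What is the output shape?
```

Input: (15, 192, 19, 19) -> Output: (15, 192, 19, 19)

Answer: (15, 192, 19, 19)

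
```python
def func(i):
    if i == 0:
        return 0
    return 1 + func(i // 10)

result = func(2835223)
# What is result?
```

Count of digits of 2835223: 7

Answer: 7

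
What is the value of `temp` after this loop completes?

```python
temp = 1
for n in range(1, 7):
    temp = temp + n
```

Start at 1, add 1 through 6
`temp` takes the values: 1 → 2 → 4 → 7 → 11 → 16 → 22

Answer: 22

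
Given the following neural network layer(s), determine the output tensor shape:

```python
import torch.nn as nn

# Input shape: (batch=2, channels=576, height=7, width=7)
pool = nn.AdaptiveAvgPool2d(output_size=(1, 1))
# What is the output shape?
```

Input: (2, 576, 7, 7) -> Output: (2, 576, 1, 1)

Answer: (2, 576, 1, 1)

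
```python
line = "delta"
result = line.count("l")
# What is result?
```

Trace:
`line = "delta"` → line = 'delta'
`result = line.count("l")` → result = 1
So result = 1

Answer: 1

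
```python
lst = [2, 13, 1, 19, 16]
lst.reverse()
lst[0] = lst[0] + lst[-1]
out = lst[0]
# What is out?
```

Trace:
`lst = [2, 13, 1, 19, 16]` → lst = [2, 13, 1, 19, 16]
`lst.reverse()` → lst = [16, 19, 1, 13, 2]
`lst[0] = lst[0] + lst[-1]` → lst = [18, 19, 1, 13, 2]
`out = lst[0]` → out = 18
So out = 18

Answer: 18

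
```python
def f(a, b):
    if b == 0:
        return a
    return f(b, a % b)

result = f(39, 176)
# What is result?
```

f(39, 176) -> f(176, 39) -> f(39, 20) -> f(20, 19) -> f(19, 1) -> f(1, 0) -> 1

Answer: 1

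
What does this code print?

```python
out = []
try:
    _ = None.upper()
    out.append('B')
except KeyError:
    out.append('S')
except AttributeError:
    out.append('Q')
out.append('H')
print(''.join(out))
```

Execution trace: 'Q' (except AttributeError) → 'H' (after the try/except). Output: QH

Answer: QH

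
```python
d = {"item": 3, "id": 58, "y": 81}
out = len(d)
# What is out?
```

Trace:
`d = {"item": 3, "id": 58, "y": 81}` → d = {'item': 3, 'id': 58, 'y': 81}
`out = len(d)` → out = 3
So out = 3

Answer: 3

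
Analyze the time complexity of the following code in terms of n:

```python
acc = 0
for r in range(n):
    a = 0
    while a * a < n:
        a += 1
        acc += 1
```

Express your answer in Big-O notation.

Each loop level contributes: n × √n. Multiplying the contributions gives O(n√n).

Answer: O(n√n)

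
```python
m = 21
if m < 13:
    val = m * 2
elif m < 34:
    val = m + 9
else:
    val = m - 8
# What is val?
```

Trace:
`m = 21` → m = 21
`if m < 13: ...` → m < 13 is False, m < 34 is True → val = 30
So val = 30

Answer: 30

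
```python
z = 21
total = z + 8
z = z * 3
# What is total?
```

Trace:
`z = 21` → z = 21
`total = z + 8` → total = 29
`z = z * 3` → z = 63
So total = 29

Answer: 29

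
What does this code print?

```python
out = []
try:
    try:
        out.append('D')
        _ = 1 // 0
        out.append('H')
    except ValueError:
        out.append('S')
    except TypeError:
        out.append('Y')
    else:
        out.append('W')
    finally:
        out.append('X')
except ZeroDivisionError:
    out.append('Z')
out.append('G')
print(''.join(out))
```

Execution trace: 'D' (try body) → 'X' (finally) → 'Z' (outer except ZeroDivisionError) → 'G' (after the try/except). Output: DXZG

Answer: DXZG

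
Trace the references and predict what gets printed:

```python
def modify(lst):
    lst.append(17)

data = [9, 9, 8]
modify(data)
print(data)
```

Key concept: function modifies passed list.
Step by step:
`data = [9, 9, 8]` → data = [9, 9, 8]
`modify(data)` → data = [9, 9, 8, 17]
`print(data)` → prints [9, 9, 8, 17]

Answer: [9, 9, 8, 17]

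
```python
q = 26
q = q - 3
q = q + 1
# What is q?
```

Trace:
`q = 26` → q = 26
`q = q - 3` → q = 23
`q = q + 1` → q = 24
So q = 24

Answer: 24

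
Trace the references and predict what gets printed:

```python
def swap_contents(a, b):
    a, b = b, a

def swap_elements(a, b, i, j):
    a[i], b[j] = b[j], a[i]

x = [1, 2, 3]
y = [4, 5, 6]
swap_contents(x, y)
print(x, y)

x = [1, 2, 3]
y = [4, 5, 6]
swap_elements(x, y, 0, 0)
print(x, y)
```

Key concept: parameter rebinding vs mutation.
Step by step:
`x = [1, 2, 3]` → x = [1, 2, 3]
`y = [4, 5, 6]` → y = [4, 5, 6]
`swap_contents(x, y)` → no visible change to tracked variables
`print(x, y)` → prints [1, 2, 3] [4, 5, 6]
`x = [1, 2, 3]` → x = [1, 2, 3]
`y = [4, 5, 6]` → y = [4, 5, 6]
`swap_elements(x, y, 0, 0)` → x = [4, 2, 3]; y = [1, 5, 6]
`print(x, y)` → prints [4, 2, 3] [1, 5, 6]

Answer:
[1, 2, 3] [4, 5, 6]
[4, 2, 3] [1, 5, 6]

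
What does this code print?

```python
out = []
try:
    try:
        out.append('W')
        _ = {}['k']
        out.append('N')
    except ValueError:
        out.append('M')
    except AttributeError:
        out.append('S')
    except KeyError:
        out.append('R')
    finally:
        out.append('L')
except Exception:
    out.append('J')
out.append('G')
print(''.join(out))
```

Execution trace: 'W' (inner try body) → 'R' (inner except KeyError) → 'L' (inner finally) → 'G' (after the try/except). Output: WRLG

Answer: WRLG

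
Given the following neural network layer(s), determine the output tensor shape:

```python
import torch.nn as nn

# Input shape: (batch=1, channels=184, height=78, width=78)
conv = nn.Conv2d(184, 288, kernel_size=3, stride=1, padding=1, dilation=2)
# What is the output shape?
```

Input: (1, 184, 78, 78) -> Output: (1, 288, 76, 76)

Answer: (1, 288, 76, 76)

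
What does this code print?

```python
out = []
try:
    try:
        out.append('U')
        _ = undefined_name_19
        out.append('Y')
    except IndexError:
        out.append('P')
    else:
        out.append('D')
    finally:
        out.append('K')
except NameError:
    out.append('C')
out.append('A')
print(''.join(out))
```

Execution trace: 'U' (try body) → 'K' (finally) → 'C' (outer except NameError) → 'A' (after the try/except). Output: UKCA

Answer: UKCA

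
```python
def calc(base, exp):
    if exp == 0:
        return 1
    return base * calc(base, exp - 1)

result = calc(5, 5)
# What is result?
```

calc(5, 5) = 5 * 5 * 5 * 5 * 5 = 3125

Answer: 3125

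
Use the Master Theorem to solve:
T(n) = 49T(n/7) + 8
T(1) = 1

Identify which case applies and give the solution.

a=49, b=7, f(n)=8. log_7(49) = 2. Since c=0 < 2, Case 1 applies: T(n) = Θ(n^log_b(a)) = O(n^2).

Answer: O(n^2) - Case 1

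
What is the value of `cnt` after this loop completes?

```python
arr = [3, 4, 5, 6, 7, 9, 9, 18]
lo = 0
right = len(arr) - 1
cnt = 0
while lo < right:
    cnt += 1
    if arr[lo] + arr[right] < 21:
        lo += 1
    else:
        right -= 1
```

Steps to find pair summing to 21
`cnt` takes the values: 0 → 1 → 2 → 3 → 4 → 5 → 6 → 7

Answer: 7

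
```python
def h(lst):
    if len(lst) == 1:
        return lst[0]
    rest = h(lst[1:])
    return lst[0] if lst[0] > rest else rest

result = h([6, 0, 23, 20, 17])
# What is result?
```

Recursive max over [6, 0, 23, 20, 17] = 23

Answer: 23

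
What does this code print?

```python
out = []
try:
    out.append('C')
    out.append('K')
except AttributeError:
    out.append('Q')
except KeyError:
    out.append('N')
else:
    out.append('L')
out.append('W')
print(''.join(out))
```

Execution trace: 'C' (try body) → 'K' (try body, no exception) → 'L' (else) → 'W' (after the try/except). Output: CKLW

Answer: CKLW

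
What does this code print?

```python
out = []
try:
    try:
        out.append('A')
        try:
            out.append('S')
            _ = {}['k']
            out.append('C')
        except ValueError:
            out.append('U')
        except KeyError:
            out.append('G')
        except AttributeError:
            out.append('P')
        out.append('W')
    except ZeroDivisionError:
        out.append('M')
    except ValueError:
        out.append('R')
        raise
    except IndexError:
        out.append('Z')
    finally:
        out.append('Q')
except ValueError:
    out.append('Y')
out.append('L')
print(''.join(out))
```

Execution trace: 'A' (try body) → 'S' (inner try body) → 'G' (inner except KeyError) → 'W' (try body, no exception) → 'Q' (finally) → 'L' (after the try/except). Output: ASGWQL

Answer: ASGWQL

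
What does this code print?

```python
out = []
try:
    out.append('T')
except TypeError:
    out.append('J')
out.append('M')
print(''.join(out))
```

Execution trace: 'T' (try body, no exception) → 'M' (after the try/except). Output: TM

Answer: TM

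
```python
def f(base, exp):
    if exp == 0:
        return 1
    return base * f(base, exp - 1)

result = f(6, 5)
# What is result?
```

f(6, 5) = 6 * 6 * 6 * 6 * 6 = 7776

Answer: 7776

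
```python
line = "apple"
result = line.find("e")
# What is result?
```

Trace:
`line = "apple"` → line = 'apple'
`result = line.find("e")` → result = 4
So result = 4

Answer: 4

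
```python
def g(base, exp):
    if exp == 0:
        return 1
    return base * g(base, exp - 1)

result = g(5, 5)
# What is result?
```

g(5, 5) = 5 * 5 * 5 * 5 * 5 = 3125

Answer: 3125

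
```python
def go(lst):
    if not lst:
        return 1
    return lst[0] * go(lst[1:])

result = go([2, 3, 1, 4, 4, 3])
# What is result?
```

Product over [2, 3, 1, 4, 4, 3] = 2 * 3 * 1 * 4 * 4 * 3 = 288

Answer: 288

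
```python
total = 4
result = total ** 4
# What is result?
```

Trace:
`total = 4` → total = 4
`result = total ** 4` → result = 256
So result = 256

Answer: 256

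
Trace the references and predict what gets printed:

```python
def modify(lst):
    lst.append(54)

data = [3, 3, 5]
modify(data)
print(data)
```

Key concept: function modifies passed list.
Step by step:
`data = [3, 3, 5]` → data = [3, 3, 5]
`modify(data)` → data = [3, 3, 5, 54]
`print(data)` → prints [3, 3, 5, 54]

Answer: [3, 3, 5, 54]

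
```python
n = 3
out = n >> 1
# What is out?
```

Trace:
`n = 3` → n = 3
`out = n >> 1` → out = 1
So out = 1

Answer: 1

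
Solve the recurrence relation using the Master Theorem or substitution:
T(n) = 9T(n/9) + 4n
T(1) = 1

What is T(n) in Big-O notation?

By Master Theorem: a=9, b=9, f(n)=4n. Since log_9(9) = 1 and f(n) = Θ(n^1), Case 2 applies. T(n) = O(n log n).

Answer: O(n log n)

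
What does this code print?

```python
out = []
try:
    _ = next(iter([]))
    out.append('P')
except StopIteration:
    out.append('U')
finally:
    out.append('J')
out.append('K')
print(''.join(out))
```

Execution trace: 'U' (except StopIteration) → 'J' (finally) → 'K' (after the try/except). Output: UJK

Answer: UJK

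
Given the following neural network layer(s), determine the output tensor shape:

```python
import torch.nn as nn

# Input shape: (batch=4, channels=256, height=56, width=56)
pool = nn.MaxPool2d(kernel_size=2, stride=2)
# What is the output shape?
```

Input: (4, 256, 56, 56) -> Output: (4, 256, 28, 28)

Answer: (4, 256, 28, 28)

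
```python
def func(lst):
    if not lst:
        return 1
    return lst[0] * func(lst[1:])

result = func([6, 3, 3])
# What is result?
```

Product over [6, 3, 3] = 6 * 3 * 3 = 54

Answer: 54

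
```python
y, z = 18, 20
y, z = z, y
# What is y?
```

Trace:
`y, z = 18, 20` → y = 18; z = 20
`y, z = z, y` → y = 20; z = 18
So y = 20

Answer: 20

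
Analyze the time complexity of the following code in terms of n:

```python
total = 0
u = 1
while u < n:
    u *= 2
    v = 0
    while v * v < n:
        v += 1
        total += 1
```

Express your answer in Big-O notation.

Each loop level contributes: log n × √n. Multiplying the contributions gives O(√n log n).

Answer: O(√n log n)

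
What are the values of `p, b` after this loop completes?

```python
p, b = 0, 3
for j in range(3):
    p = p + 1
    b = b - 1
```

p goes 0→3, b goes 3→0
`p, b` takes the values: (0, 3) → (1, 3) → (1, 2) → (2, 2) → (2, 1) → (3, 1) → (3, 0)

Answer: 3, 0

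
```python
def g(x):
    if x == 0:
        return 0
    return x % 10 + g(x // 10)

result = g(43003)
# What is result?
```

Sum of digits of 43003: 3 + 0 + 0 + 3 + 4 = 10

Answer: 10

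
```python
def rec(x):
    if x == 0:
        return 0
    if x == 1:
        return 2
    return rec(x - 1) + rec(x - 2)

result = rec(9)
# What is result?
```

Build up from base cases: rec(0)=0, rec(1)=2, rec(2)=2, rec(3)=4, rec(4)=6, rec(5)=10, rec(6)=16, ..., rec(9)=68

Answer: 68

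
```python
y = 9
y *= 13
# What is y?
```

Trace:
`y = 9` → y = 9
`y *= 13` → y = 117
So y = 117

Answer: 117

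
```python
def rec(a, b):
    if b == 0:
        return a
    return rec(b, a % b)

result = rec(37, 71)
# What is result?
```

rec(37, 71) -> rec(71, 37) -> rec(37, 34) -> rec(34, 3) -> rec(3, 1) -> rec(1, 0) -> 1

Answer: 1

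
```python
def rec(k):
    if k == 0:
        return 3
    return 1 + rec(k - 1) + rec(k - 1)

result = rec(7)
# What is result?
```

rec(k) = 1 + 2·rec(k-1), rec(0)=3. Closed form: (3+1)·2^7 - 1 = 511.

Answer: 511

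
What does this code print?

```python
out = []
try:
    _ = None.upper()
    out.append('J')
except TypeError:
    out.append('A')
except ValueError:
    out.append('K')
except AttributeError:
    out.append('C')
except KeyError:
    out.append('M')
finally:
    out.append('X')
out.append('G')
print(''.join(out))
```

Execution trace: 'C' (except AttributeError) → 'X' (finally) → 'G' (after the try/except). Output: CXG

Answer: CXG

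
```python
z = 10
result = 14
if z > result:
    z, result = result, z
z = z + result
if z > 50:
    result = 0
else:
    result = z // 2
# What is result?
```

Trace:
`z = 10` → z = 10
`result = 14` → result = 14
`if z > result: ...` → z > result is False → no variable changes
`z = z + result` → z = 24
`if z > 50: ...` → z > 50 is False, take else branch → result = 12
So result = 12

Answer: 12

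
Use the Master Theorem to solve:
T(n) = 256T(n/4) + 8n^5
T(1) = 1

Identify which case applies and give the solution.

a=256, b=4, f(n)=8n^5. log_4(256) = 4. Since c=5 > 4 and the regularity condition holds (256(n/4)^5 = (256/4^5)n^5 with 256/4^5 < 1), Case 3 applies: T(n) = Θ(f(n)) = O(n^5).

Answer: O(n^5) - Case 3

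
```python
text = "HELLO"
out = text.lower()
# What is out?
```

Trace:
`text = "HELLO"` → text = 'HELLO'
`out = text.lower()` → out = 'hello'
So out = 'hello'

Answer: 'hello'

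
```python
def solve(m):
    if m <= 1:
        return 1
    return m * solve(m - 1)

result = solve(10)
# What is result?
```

solve(10) = 10 * 9 * 8 * 7 * 6 * 5 * 4 * 3 * 2 * 1 = 3628800

Answer: 3628800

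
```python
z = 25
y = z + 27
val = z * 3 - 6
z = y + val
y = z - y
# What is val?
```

Trace:
`z = 25` → z = 25
`y = z + 27` → y = 52
`val = z * 3 - 6` → val = 69
`z = y + val` → z = 121
`y = z - y` → y = 69
So val = 69

Answer: 69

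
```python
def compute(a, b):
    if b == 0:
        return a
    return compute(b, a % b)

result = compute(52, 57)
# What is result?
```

compute(52, 57) -> compute(57, 52) -> compute(52, 5) -> compute(5, 2) -> compute(2, 1) -> compute(1, 0) -> 1

Answer: 1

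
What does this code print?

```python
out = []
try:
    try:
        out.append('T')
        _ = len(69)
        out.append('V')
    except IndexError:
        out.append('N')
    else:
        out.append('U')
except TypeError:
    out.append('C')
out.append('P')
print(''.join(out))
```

Execution trace: 'T' (try body) → 'C' (outer except TypeError) → 'P' (after the try/except). Output: TCP

Answer: TCP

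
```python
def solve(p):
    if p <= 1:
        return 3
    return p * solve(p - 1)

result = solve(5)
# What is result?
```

solve(5) = 5 * 4 * 3 * 2 * 3 = 360

Answer: 360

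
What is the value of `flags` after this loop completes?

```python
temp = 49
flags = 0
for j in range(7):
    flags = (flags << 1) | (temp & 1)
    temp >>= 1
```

Reverse lowest 7 bits of 49
`flags` takes the values: 0 → 1 → 2 → 4 → 8 → 17 → 35 → 70

Answer: 70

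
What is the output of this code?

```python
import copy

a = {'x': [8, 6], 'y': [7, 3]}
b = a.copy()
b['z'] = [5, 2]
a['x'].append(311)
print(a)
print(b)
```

Key concept: shallow copy of dict with mutable values.
Step by step:
`a = {'x': [8, 6], 'y': [7, 3]}` → a = {'x': [8, 6], 'y': [7, 3]}
`b = a.copy()` → b = {'x': [8, 6], 'y': [7, 3]}
`b['z'] = [5, 2]` → b = {'x': [8, 6], 'y': [7, 3], 'z': [5, 2]}
`a['x'].append(311)` → a = {'x': [8, 6, 311], 'y': [7, 3]}; b = {'x': [8, 6, 311], 'y': [7, 3], 'z': [5, 2]}
`print(a)` → prints {'x': [8, 6, 311], 'y': [7, 3]}
`print(b)` → prints {'x': [8, 6, 311], 'y': [7, 3], 'z': [5, 2]}

Answer:
{'x': [8, 6, 311], 'y': [7, 3]}
{'x': [8, 6, 311], 'y': [7, 3], 'z': [5, 2]}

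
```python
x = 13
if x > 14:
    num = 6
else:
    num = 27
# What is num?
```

Trace:
`x = 13` → x = 13
`if x > 14: ...` → x > 14 is False, take else branch → num = 27
So num = 27

Answer: 27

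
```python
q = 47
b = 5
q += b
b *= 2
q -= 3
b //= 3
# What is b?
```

Trace:
`q = 47` → q = 47
`b = 5` → b = 5
`q += b` → q = 52
`b *= 2` → b = 10
`q -= 3` → q = 49
`b //= 3` → b = 3
So b = 3

Answer: 3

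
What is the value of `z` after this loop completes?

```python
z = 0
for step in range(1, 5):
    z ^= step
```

XOR of 1 to 4
`z` takes the values: 0 → 1 → 3 → 0 → 4

Answer: 4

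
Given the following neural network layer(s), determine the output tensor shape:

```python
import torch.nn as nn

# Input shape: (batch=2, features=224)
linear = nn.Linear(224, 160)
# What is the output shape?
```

Input: (2, 224) -> Output: (2, 160)

Answer: (2, 160)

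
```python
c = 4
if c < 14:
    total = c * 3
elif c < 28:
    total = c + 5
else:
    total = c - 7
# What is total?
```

Trace:
`c = 4` → c = 4
`if c < 14: ...` → c < 14 is True → total = 12
So total = 12

Answer: 12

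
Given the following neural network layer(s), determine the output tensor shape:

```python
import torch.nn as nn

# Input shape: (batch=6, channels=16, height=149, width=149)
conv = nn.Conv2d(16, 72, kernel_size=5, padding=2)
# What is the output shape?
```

Input: (6, 16, 149, 149) -> Output: (6, 72, 149, 149)

Answer: (6, 72, 149, 149)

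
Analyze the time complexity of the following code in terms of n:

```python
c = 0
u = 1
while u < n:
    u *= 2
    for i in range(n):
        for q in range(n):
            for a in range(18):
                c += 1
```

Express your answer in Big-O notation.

Each loop level contributes: log n × n × n × 1. Multiplying the contributions gives O(n^2 log n).

Answer: O(n^2 log n)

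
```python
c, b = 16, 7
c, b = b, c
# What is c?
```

Trace:
`c, b = 16, 7` → c = 16; b = 7
`c, b = b, c` → c = 7; b = 16
So c = 7

Answer: 7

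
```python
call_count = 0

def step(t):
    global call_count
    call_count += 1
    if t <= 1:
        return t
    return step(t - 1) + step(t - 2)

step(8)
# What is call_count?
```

Calls(t) = 1 + Calls(t-1) + Calls(t-2); Calls(0)=Calls(1)=1. For t=8 this gives 67.

Answer: 67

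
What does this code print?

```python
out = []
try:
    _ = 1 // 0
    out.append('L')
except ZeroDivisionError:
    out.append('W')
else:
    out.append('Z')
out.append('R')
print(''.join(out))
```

Execution trace: 'W' (except ZeroDivisionError) → 'R' (after the try/except). Output: WR

Answer: WR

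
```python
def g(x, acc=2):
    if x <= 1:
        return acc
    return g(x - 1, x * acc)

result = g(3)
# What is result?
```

Accumulator trace (n, acc): (3, 2) -> (2, 6) -> (1, 12) -> return 12

Answer: 12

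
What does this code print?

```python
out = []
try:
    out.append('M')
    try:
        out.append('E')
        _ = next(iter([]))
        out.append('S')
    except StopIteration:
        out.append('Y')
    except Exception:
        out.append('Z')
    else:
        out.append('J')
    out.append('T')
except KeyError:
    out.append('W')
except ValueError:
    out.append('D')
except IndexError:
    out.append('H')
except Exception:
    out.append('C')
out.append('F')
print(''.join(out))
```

Execution trace: 'M' (try body) → 'E' (inner try body) → 'Y' (inner except StopIteration) → 'T' (try body, no exception) → 'F' (after the try/except). Output: MEYTF

Answer: MEYTF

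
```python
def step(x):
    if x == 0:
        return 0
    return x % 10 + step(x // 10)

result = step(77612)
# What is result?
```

Sum of digits of 77612: 2 + 1 + 6 + 7 + 7 = 23

Answer: 23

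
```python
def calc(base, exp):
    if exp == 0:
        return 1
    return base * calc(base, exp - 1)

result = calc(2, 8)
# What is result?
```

calc(2, 8) = 2 * 2 * 2 * 2 * 2 * 2 * 2 * 2 = 256

Answer: 256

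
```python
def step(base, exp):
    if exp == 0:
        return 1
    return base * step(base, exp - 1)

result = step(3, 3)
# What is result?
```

step(3, 3) = 3 * 3 * 3 = 27

Answer: 27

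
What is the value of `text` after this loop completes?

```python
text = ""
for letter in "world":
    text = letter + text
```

Reverse 'world'
`text` takes the values: "" → "w" → "ow" → "row" → "lrow" → "dlrow"

Answer: "dlrow"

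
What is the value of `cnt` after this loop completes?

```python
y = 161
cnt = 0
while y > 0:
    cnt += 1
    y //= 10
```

Count digits by repeated division by 10
`cnt` takes the values: 0 → 1 → 2 → 3

Answer: 3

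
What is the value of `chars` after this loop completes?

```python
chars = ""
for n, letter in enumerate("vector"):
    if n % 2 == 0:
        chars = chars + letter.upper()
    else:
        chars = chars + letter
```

Uppercase even positions in 'vector'
`chars` takes the values: "" → "V" → "Ve" → "VeC" → "VeCt" → "VeCtO" → "VeCtOr"

Answer: "VeCtOr"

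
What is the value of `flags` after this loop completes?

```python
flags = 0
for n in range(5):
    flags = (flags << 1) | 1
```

Build 5 consecutive 1-bits: 0b11111
`flags` takes the values: 0 → 1 → 3 → 7 → 15 → 31

Answer: 31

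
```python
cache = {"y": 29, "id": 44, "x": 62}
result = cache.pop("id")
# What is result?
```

Trace:
`cache = {"y": 29, "id": 44, "x": 62}` → cache = {'y': 29, 'id': 44, 'x': 62}
`result = cache.pop("id")` → cache = {'y': 29, 'x': 62}; result = 44
So result = 44

Answer: 44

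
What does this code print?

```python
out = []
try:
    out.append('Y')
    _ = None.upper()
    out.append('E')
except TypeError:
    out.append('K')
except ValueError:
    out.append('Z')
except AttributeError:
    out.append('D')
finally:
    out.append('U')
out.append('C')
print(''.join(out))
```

Execution trace: 'Y' (try body) → 'D' (except AttributeError) → 'U' (finally) → 'C' (after the try/except). Output: YDUC

Answer: YDUC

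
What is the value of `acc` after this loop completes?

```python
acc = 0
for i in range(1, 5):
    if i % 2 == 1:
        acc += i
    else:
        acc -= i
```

Add odd, subtract even
`acc` takes the values: 0 → 1 → -1 → 2 → -2

Answer: -2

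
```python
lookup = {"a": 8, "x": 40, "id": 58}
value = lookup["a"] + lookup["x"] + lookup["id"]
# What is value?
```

Trace:
`lookup = {"a": 8, "x": 40, "id": 58}` → lookup = {'a': 8, 'x': 40, 'id': 58}
`value = lookup["a"] + lookup["x"] + lookup["id"]` → value = 106
So value = 106

Answer: 106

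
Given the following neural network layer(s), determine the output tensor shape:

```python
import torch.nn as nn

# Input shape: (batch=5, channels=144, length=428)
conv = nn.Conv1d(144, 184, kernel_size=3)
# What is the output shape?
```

Input: (5, 144, 428) -> Output: (5, 184, 426)

Answer: (5, 184, 426)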